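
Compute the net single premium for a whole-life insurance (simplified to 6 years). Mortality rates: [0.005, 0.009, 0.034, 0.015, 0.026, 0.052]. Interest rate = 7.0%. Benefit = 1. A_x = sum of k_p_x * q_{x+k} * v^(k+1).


v = 0.934579
Year 0: k_p_x=1.0, q=0.005, term=0.004673
Year 1: k_p_x=0.995, q=0.009, term=0.007822
Year 2: k_p_x=0.986045, q=0.034, term=0.027367
Year 3: k_p_x=0.952519, q=0.015, term=0.0109
Year 4: k_p_x=0.938232, q=0.026, term=0.017393
Year 5: k_p_x=0.913838, q=0.052, term=0.031664
A_x = 0.0998


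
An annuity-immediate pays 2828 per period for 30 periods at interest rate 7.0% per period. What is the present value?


PV = PMT * (1 - (1+i)^(-n)) / i
= 2828 * (1 - (1+0.07)^(-30)) / 0.07
= 2828 * (1 - 0.131367) / 0.07
= 2828 * 12.409041
= 35092.7685


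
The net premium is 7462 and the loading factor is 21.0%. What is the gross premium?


Gross = net * (1 + loading)
= 7462 * (1 + 0.21)
= 7462 * 1.21
= 9029.02


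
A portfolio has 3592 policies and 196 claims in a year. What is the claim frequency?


frequency = claims / policies
= 196 / 3592
= 0.0546


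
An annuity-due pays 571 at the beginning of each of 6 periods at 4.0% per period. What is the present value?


PV_due = PMT * (1-(1+i)^(-n))/i * (1+i)
PV_immediate = 2993.2601
PV_due = 2993.2601 * 1.04
= 3112.9906


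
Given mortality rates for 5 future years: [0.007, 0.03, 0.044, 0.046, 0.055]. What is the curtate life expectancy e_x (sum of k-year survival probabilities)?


e_x = sum_{k=1}^{n} k_p_x
k_p_x values:
  1_p_x = 0.993
  2_p_x = 0.96321
  3_p_x = 0.920829
  4_p_x = 0.878471
  5_p_x = 0.830155
e_x = 4.5857


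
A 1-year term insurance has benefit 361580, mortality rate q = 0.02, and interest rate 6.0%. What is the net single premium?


NSP = benefit * q * v
v = 1/(1+i) = 0.943396
NSP = 361580 * 0.02 * 0.943396
= 6822.2642


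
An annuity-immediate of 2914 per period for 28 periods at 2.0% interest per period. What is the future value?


FV = PMT * ((1+i)^n - 1) / i
= 2914 * ((1.02)^28 - 1) / 0.02
= 2914 * (1.741024 - 1) / 0.02
= 107967.2268


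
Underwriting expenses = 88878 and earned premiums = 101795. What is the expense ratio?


Expense ratio = expenses / premiums
= 88878 / 101795
= 0.8731


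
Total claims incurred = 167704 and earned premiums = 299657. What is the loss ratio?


Loss ratio = claims / premiums
= 167704 / 299657
= 0.5597


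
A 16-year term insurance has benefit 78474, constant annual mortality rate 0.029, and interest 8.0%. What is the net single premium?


NSP = benefit * sum_{k=0}^{n-1} k_p_x * q * v^(k+1)
With constant q=0.029, v=0.925926
Sum = 0.21756
NSP = 78474 * 0.21756
= 17072.7884


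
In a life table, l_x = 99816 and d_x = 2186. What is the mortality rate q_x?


q_x = d_x / l_x
= 2186 / 99816
= 0.0219


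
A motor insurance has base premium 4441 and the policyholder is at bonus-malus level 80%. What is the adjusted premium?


adjusted = base * BM_level / 100
= 4441 * 80 / 100
= 4441 * 0.8
= 3552.8


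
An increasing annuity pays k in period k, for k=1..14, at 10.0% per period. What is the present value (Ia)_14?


(Ia)_n = sum_{k=1}^{n} k * v^k, v = 1/(1+i)
v = 0.909091
Sum computed term by term:
(Ia)_14 = 44.1672


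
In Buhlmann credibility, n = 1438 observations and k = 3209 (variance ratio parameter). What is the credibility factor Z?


Z = n / (n + k)
= 1438 / (1438 + 3209)
= 1438 / 4647
= 0.3094


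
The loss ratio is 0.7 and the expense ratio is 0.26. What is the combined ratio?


Combined ratio = loss ratio + expense ratio
= 0.7 + 0.26
= 0.96


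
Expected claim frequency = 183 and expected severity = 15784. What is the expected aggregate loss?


E[S] = E[N] * E[X]
= 183 * 15784
= 2.8885e+06


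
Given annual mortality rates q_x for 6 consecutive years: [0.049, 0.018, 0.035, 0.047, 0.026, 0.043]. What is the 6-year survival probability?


p_k = 1 - q_k for each year
Survival = product of (1 - q_k)
= 0.951 * 0.982 * 0.965 * 0.953 * 0.974 * 0.957
= 0.8005


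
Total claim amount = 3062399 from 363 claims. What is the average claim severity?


severity = total / number
= 3062399 / 363
= 8436.3609


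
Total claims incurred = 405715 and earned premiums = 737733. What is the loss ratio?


Loss ratio = claims / premiums
= 405715 / 737733
= 0.5499


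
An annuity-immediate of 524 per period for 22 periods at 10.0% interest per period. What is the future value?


FV = PMT * ((1+i)^n - 1) / i
= 524 * ((1.1)^22 - 1) / 0.1
= 524 * (8.140275 - 1) / 0.1
= 37415.0407


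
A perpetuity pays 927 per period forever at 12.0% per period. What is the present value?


PV = PMT / i
= 927 / 0.12
= 7725.0


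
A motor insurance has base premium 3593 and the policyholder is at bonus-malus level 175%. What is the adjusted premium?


adjusted = base * BM_level / 100
= 3593 * 175 / 100
= 3593 * 1.75
= 6287.75


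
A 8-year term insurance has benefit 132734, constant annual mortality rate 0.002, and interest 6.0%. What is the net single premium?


NSP = benefit * sum_{k=0}^{n-1} k_p_x * q * v^(k+1)
With constant q=0.002, v=0.943396
Sum = 0.012341
NSP = 132734 * 0.012341
= 1638.0071


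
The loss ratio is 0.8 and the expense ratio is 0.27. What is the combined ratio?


Combined ratio = loss ratio + expense ratio
= 0.8 + 0.27
= 1.07


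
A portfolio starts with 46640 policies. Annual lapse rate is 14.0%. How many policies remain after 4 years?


remaining = initial * (1 - lapse)^years
= 46640 * (1 - 0.14)^4
= 46640 * 0.547008
= 25512.4606


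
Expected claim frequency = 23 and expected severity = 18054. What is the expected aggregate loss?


E[S] = E[N] * E[X]
= 23 * 18054
= 415242


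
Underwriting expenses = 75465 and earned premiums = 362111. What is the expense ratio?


Expense ratio = expenses / premiums
= 75465 / 362111
= 0.2084


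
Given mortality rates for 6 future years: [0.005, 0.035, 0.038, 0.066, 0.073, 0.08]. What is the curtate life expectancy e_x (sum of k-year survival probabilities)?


e_x = sum_{k=1}^{n} k_p_x
k_p_x values:
  1_p_x = 0.995
  2_p_x = 0.960175
  3_p_x = 0.923688
  4_p_x = 0.862725
  5_p_x = 0.799746
  6_p_x = 0.735766
e_x = 5.2771


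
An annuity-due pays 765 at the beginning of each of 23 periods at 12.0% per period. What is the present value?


PV_due = PMT * (1-(1+i)^(-n))/i * (1+i)
PV_immediate = 5904.6018
PV_due = 5904.6018 * 1.12
= 6613.154


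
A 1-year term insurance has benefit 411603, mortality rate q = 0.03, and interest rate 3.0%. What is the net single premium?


NSP = benefit * q * v
v = 1/(1+i) = 0.970874
NSP = 411603 * 0.03 * 0.970874
= 11988.4369


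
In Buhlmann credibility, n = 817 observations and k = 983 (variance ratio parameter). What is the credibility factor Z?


Z = n / (n + k)
= 817 / (817 + 983)
= 817 / 1800
= 0.4539


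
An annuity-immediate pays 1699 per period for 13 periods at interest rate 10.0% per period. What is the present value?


PV = PMT * (1 - (1+i)^(-n)) / i
= 1699 * (1 - (1+0.1)^(-13)) / 0.1
= 1699 * (1 - 0.289664) / 0.1
= 1699 * 7.103356
= 12068.6022


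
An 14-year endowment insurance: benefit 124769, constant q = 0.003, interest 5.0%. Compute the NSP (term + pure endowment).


Term component = 3642.3332
Pure endowment = 14_p_x * v^14 * benefit = 0.958809 * 0.505068 * 124769 = 60421.1134
NSP = 64063.4466


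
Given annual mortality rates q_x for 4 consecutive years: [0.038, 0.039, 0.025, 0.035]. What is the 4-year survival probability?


p_k = 1 - q_k for each year
Survival = product of (1 - q_k)
= 0.962 * 0.961 * 0.975 * 0.965
= 0.8698


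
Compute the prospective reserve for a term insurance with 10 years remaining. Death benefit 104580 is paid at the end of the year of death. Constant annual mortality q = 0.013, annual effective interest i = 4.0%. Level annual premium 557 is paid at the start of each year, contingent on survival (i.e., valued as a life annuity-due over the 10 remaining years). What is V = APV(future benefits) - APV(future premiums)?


v = 1/(1+i) = 0.961538
APV(future benefits) per unit = sum_{k=0}^{9} k_p_x * q * v^(k+1) = 0.099903
APV(future benefits) = 104580 * 0.099903 = 10447.8244
Life annuity-due factor ä_{x:10} = sum_{k=0}^{9} k_p_x * v^k = 7.992216
APV(future premiums) = 557 * 7.992216 = 4451.6643
V = 10447.8244 - 4451.6643
= 5996.1601


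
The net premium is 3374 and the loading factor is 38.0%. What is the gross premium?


Gross = net * (1 + loading)
= 3374 * (1 + 0.38)
= 3374 * 1.38
= 4656.12


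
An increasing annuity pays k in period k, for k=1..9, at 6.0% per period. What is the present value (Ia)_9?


(Ia)_n = sum_{k=1}^{n} k * v^k, v = 1/(1+i)
v = 0.943396
Sum computed term by term:
(Ia)_9 = 31.3785


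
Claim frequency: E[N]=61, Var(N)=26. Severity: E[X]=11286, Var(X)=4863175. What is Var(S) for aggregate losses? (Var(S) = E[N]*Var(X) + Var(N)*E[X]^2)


Var(S) = E[N]*Var(X) + Var(N)*E[X]^2
= 61*4863175 + 26*11286^2
= 296653675 + 3311718696
= 3.6084e+09


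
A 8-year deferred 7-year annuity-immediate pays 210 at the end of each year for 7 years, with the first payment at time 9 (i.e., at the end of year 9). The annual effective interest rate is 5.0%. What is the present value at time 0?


PV at time 8 of the 7-year annuity-immediate:
a_n = 210 * (1-(1+0.05)^(-7))/0.05 = 1215.1384
Discount back 8 years to time 0:
PV = 1215.1384 * (1+0.05)^(-8)
= 1215.1384 * 0.676839
= 822.4535


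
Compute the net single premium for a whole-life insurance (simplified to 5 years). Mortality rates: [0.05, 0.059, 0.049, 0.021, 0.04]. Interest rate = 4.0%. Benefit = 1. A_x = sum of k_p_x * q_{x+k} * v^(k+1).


v = 0.961538
Year 0: k_p_x=1.0, q=0.05, term=0.048077
Year 1: k_p_x=0.95, q=0.059, term=0.051821
Year 2: k_p_x=0.89395, q=0.049, term=0.038941
Year 3: k_p_x=0.850146, q=0.021, term=0.015261
Year 4: k_p_x=0.832293, q=0.04, term=0.027363
A_x = 0.1815


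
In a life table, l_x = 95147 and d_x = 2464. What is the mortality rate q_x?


q_x = d_x / l_x
= 2464 / 95147
= 0.0259


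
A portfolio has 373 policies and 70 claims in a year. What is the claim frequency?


frequency = claims / policies
= 70 / 373
= 0.1877


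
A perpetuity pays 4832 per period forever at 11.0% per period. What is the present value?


PV = PMT / i
= 4832 / 0.11
= 43927.2727


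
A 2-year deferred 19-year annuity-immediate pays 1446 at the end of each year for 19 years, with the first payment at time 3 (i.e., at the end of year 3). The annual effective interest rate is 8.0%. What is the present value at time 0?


PV at time 2 of the 19-year annuity-immediate:
a_n = 1446 * (1-(1+0.08)^(-19))/0.08 = 13886.8044
Discount back 2 years to time 0:
PV = 13886.8044 * (1+0.08)^(-2)
= 13886.8044 * 0.857339
= 11905.6965


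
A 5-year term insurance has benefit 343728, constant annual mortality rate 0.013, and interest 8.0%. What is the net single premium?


NSP = benefit * sum_{k=0}^{n-1} k_p_x * q * v^(k+1)
With constant q=0.013, v=0.925926
Sum = 0.050675
NSP = 343728 * 0.050675
= 17418.3312


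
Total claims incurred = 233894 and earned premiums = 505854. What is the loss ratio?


Loss ratio = claims / premiums
= 233894 / 505854
= 0.4624


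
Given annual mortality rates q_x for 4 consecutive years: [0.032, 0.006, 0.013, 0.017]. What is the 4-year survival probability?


p_k = 1 - q_k for each year
Survival = product of (1 - q_k)
= 0.968 * 0.994 * 0.987 * 0.983
= 0.9335


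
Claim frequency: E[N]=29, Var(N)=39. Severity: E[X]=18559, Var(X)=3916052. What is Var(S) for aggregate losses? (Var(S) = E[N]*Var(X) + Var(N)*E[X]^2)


Var(S) = E[N]*Var(X) + Var(N)*E[X]^2
= 29*3916052 + 39*18559^2
= 113565508 + 13433022759
= 1.3547e+10


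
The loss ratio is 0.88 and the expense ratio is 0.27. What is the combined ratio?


Combined ratio = loss ratio + expense ratio
= 0.88 + 0.27
= 1.15


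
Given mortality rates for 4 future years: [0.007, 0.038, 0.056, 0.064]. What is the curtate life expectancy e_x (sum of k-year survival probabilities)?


e_x = sum_{k=1}^{n} k_p_x
k_p_x values:
  1_p_x = 0.993
  2_p_x = 0.955266
  3_p_x = 0.901771
  4_p_x = 0.844058
e_x = 3.6941


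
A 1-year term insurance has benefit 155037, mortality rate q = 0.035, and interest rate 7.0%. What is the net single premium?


NSP = benefit * q * v
v = 1/(1+i) = 0.934579
NSP = 155037 * 0.035 * 0.934579
= 5071.3037


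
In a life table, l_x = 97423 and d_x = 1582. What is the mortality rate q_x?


q_x = d_x / l_x
= 1582 / 97423
= 0.0162


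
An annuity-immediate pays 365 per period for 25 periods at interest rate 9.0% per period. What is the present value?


PV = PMT * (1 - (1+i)^(-n)) / i
= 365 * (1 - (1+0.09)^(-25)) / 0.09
= 365 * (1 - 0.115968) / 0.09
= 365 * 9.82258
= 3585.2416


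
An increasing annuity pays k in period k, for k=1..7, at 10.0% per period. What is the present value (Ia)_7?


(Ia)_n = sum_{k=1}^{n} k * v^k, v = 1/(1+i)
v = 0.909091
Sum computed term by term:
(Ia)_7 = 17.6315


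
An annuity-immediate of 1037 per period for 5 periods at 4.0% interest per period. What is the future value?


FV = PMT * ((1+i)^n - 1) / i
= 1037 * ((1.04)^5 - 1) / 0.04
= 1037 * (1.216653 - 1) / 0.04
= 5616.7265


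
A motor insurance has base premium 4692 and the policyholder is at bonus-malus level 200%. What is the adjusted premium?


adjusted = base * BM_level / 100
= 4692 * 200 / 100
= 4692 * 2.0
= 9384.0


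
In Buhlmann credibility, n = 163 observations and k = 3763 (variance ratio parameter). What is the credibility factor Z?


Z = n / (n + k)
= 163 / (163 + 3763)
= 163 / 3926
= 0.0415


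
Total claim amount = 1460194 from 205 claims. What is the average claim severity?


severity = total / number
= 1460194 / 205
= 7122.8976


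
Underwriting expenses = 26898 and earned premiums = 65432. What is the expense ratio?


Expense ratio = expenses / premiums
= 26898 / 65432
= 0.4111


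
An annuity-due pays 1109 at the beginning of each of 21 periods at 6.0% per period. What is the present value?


PV_due = PMT * (1-(1+i)^(-n))/i * (1+i)
PV_immediate = 13046.361
PV_due = 13046.361 * 1.06
= 13829.1426


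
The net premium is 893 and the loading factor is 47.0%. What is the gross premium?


Gross = net * (1 + loading)
= 893 * (1 + 0.47)
= 893 * 1.47
= 1312.71


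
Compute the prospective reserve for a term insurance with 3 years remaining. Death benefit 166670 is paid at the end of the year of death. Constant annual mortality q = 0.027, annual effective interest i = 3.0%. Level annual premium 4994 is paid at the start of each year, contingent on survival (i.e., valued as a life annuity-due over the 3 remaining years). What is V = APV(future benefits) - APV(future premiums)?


v = 1/(1+i) = 0.970874
APV(future benefits) per unit = sum_{k=0}^{2} k_p_x * q * v^(k+1) = 0.074369
APV(future benefits) = 166670 * 0.074369 = 12395.0963
Life annuity-due factor ä_{x:3} = sum_{k=0}^{2} k_p_x * v^k = 2.837043
APV(future premiums) = 4994 * 2.837043 = 14168.1931
V = 12395.0963 - 14168.1931
= -1773.0968


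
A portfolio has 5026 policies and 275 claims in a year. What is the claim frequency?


frequency = claims / policies
= 275 / 5026
= 0.0547


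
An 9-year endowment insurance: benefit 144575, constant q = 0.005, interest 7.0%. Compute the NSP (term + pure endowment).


Term component = 4626.9726
Pure endowment = 9_p_x * v^9 * benefit = 0.95589 * 0.543934 * 144575 = 75170.4116
NSP = 79797.3842


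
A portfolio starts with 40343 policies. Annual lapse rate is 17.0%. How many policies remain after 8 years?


remaining = initial * (1 - lapse)^years
= 40343 * (1 - 0.17)^8
= 40343 * 0.225229
= 9086.4226


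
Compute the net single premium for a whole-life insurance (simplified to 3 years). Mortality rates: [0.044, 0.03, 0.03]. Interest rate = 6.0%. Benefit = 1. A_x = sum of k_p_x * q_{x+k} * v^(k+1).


v = 0.943396
Year 0: k_p_x=1.0, q=0.044, term=0.041509
Year 1: k_p_x=0.956, q=0.03, term=0.025525
Year 2: k_p_x=0.92732, q=0.03, term=0.023358
A_x = 0.0904


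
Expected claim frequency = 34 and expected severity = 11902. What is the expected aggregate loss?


E[S] = E[N] * E[X]
= 34 * 11902
= 404668


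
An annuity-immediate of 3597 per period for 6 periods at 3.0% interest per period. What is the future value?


FV = PMT * ((1+i)^n - 1) / i
= 3597 * ((1.03)^6 - 1) / 0.03
= 3597 * (1.194052 - 1) / 0.03
= 23266.8704


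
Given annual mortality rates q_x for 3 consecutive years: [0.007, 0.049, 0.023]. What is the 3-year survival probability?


p_k = 1 - q_k for each year
Survival = product of (1 - q_k)
= 0.993 * 0.951 * 0.977
= 0.9226


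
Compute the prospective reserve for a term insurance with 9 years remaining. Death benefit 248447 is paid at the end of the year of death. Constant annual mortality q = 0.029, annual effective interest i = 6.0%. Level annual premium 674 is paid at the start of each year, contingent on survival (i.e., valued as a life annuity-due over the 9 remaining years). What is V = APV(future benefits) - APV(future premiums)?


v = 1/(1+i) = 0.943396
APV(future benefits) per unit = sum_{k=0}^{8} k_p_x * q * v^(k+1) = 0.177854
APV(future benefits) = 248447 * 0.177854 = 44187.3158
Life annuity-due factor ä_{x:9} = sum_{k=0}^{8} k_p_x * v^k = 6.500874
APV(future premiums) = 674 * 6.500874 = 4381.5889
V = 44187.3158 - 4381.5889
= 39805.7269


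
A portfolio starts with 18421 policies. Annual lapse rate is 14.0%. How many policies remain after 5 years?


remaining = initial * (1 - lapse)^years
= 18421 * (1 - 0.14)^5
= 18421 * 0.470427
= 8665.7361


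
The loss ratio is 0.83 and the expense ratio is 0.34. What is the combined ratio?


Combined ratio = loss ratio + expense ratio
= 0.83 + 0.34
= 1.17


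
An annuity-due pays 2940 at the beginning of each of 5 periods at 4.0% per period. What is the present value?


PV_due = PMT * (1-(1+i)^(-n))/i * (1+i)
PV_immediate = 13088.3577
PV_due = 13088.3577 * 1.04
= 13611.892


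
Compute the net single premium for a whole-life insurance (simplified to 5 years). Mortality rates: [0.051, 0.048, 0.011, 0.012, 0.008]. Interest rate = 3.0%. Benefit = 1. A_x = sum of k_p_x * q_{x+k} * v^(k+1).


v = 0.970874
Year 0: k_p_x=1.0, q=0.051, term=0.049515
Year 1: k_p_x=0.949, q=0.048, term=0.042937
Year 2: k_p_x=0.903448, q=0.011, term=0.009095
Year 3: k_p_x=0.89351, q=0.012, term=0.009526
Year 4: k_p_x=0.882788, q=0.008, term=0.006092
A_x = 0.1172


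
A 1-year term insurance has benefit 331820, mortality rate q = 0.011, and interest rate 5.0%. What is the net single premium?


NSP = benefit * q * v
v = 1/(1+i) = 0.952381
NSP = 331820 * 0.011 * 0.952381
= 3476.2095


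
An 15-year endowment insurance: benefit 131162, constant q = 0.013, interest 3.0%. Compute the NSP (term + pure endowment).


Term component = 18737.4731
Pure endowment = 15_p_x * v^15 * benefit = 0.821783 * 0.641862 * 131162 = 69184.2042
NSP = 87921.6773


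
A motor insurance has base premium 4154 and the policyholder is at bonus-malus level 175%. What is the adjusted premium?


adjusted = base * BM_level / 100
= 4154 * 175 / 100
= 4154 * 1.75
= 7269.5


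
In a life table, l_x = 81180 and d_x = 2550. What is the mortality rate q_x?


q_x = d_x / l_x
= 2550 / 81180
= 0.0314


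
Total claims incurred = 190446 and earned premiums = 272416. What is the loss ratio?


Loss ratio = claims / premiums
= 190446 / 272416
= 0.6991


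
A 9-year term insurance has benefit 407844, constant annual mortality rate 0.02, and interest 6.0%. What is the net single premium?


NSP = benefit * sum_{k=0}^{n-1} k_p_x * q * v^(k+1)
With constant q=0.02, v=0.943396
Sum = 0.126626
NSP = 407844 * 0.126626
= 51643.8563


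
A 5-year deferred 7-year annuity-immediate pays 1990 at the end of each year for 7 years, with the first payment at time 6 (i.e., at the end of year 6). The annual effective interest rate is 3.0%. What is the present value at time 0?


PV at time 5 of the 7-year annuity-immediate:
a_n = 1990 * (1-(1+0.03)^(-7))/0.03 = 12398.2631
Discount back 5 years to time 0:
PV = 12398.2631 * (1+0.03)^(-5)
= 12398.2631 * 0.862609
= 10694.8506


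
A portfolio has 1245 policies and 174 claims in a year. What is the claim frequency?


frequency = claims / policies
= 174 / 1245
= 0.1398


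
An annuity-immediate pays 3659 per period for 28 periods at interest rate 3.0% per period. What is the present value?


PV = PMT * (1 - (1+i)^(-n)) / i
= 3659 * (1 - (1+0.03)^(-28)) / 0.03
= 3659 * (1 - 0.437077) / 0.03
= 3659 * 18.764108
= 68657.872


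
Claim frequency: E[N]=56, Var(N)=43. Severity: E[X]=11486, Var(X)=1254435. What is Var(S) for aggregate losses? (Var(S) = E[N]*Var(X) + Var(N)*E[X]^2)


Var(S) = E[N]*Var(X) + Var(N)*E[X]^2
= 56*1254435 + 43*11486^2
= 70248360 + 5672912428
= 5.7432e+09


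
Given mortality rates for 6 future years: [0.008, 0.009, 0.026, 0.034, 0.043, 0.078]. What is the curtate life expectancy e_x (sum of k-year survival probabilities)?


e_x = sum_{k=1}^{n} k_p_x
k_p_x values:
  1_p_x = 0.992
  2_p_x = 0.983072
  3_p_x = 0.957512
  4_p_x = 0.924957
  5_p_x = 0.885184
  6_p_x = 0.816139
e_x = 5.5589


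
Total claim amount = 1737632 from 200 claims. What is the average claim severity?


severity = total / number
= 1737632 / 200
= 8688.16


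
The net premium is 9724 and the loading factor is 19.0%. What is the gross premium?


Gross = net * (1 + loading)
= 9724 * (1 + 0.19)
= 9724 * 1.19
= 11571.56


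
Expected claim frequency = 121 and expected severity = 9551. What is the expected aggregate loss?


E[S] = E[N] * E[X]
= 121 * 9551
= 1.1557e+06


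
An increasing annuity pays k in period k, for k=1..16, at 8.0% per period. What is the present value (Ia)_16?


(Ia)_n = sum_{k=1}^{n} k * v^k, v = 1/(1+i)
v = 0.925926
Sum computed term by term:
(Ia)_16 = 61.1154


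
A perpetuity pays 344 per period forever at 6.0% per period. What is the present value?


PV = PMT / i
= 344 / 0.06
= 5733.3333


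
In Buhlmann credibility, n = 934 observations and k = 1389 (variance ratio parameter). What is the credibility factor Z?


Z = n / (n + k)
= 934 / (934 + 1389)
= 934 / 2323
= 0.4021


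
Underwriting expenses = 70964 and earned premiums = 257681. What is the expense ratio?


Expense ratio = expenses / premiums
= 70964 / 257681
= 0.2754


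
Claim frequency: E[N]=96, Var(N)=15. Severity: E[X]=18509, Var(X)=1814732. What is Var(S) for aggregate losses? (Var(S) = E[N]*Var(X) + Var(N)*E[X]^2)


Var(S) = E[N]*Var(X) + Var(N)*E[X]^2
= 96*1814732 + 15*18509^2
= 174214272 + 5138746215
= 5.3130e+09


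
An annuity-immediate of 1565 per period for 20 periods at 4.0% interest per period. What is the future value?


FV = PMT * ((1+i)^n - 1) / i
= 1565 * ((1.04)^20 - 1) / 0.04
= 1565 * (2.191123 - 1) / 0.04
= 46602.693


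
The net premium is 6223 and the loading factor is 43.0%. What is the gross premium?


Gross = net * (1 + loading)
= 6223 * (1 + 0.43)
= 6223 * 1.43
= 8898.89


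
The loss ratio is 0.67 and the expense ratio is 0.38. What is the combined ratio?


Combined ratio = loss ratio + expense ratio
= 0.67 + 0.38
= 1.05


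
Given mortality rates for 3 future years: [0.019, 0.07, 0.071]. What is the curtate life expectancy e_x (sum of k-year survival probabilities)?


e_x = sum_{k=1}^{n} k_p_x
k_p_x values:
  1_p_x = 0.981
  2_p_x = 0.91233
  3_p_x = 0.847555
e_x = 2.7409


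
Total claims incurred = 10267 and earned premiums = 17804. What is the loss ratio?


Loss ratio = claims / premiums
= 10267 / 17804
= 0.5767


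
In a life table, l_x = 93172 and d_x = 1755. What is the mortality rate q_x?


q_x = d_x / l_x
= 1755 / 93172
= 0.0188


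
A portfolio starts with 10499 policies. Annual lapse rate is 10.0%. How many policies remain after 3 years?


remaining = initial * (1 - lapse)^years
= 10499 * (1 - 0.1)^3
= 10499 * 0.729
= 7653.771


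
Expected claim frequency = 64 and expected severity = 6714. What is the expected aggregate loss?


E[S] = E[N] * E[X]
= 64 * 6714
= 429696


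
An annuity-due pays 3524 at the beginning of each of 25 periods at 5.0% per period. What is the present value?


PV_due = PMT * (1-(1+i)^(-n))/i * (1+i)
PV_immediate = 49667.0607
PV_due = 49667.0607 * 1.05
= 52150.4137


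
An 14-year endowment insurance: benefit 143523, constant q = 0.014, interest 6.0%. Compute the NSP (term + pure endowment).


Term component = 17294.462
Pure endowment = 14_p_x * v^14 * benefit = 0.820875 * 0.442301 * 143523 = 52109.4152
NSP = 69403.8772


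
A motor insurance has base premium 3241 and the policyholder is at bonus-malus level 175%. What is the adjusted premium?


adjusted = base * BM_level / 100
= 3241 * 175 / 100
= 3241 * 1.75
= 5671.75


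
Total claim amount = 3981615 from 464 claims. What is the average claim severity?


severity = total / number
= 3981615 / 464
= 8581.0668


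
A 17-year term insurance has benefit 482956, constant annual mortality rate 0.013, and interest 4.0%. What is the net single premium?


NSP = benefit * sum_{k=0}^{n-1} k_p_x * q * v^(k+1)
With constant q=0.013, v=0.961538
Sum = 0.144476
NSP = 482956 * 0.144476
= 69775.3786


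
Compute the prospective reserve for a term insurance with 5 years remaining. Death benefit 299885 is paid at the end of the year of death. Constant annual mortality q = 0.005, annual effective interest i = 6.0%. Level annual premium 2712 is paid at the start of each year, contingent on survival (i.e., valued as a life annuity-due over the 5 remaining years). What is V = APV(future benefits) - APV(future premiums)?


v = 1/(1+i) = 0.943396
APV(future benefits) per unit = sum_{k=0}^{4} k_p_x * q * v^(k+1) = 0.020864
APV(future benefits) = 299885 * 0.020864 = 6256.9252
Life annuity-due factor ä_{x:5} = sum_{k=0}^{4} k_p_x * v^k = 4.423256
APV(future premiums) = 2712 * 4.423256 = 11995.8704
V = 6256.9252 - 11995.8704
= -5738.9452


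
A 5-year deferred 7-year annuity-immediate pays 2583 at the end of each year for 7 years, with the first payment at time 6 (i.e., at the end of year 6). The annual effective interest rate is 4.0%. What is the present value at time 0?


PV at time 5 of the 7-year annuity-immediate:
a_n = 2583 * (1-(1+0.04)^(-7))/0.04 = 15503.3072
Discount back 5 years to time 0:
PV = 15503.3072 * (1+0.04)^(-5)
= 15503.3072 * 0.821927
= 12742.5884


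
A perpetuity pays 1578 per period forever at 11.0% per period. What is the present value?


PV = PMT / i
= 1578 / 0.11
= 14345.4545


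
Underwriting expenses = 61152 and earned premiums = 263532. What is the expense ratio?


Expense ratio = expenses / premiums
= 61152 / 263532
= 0.232


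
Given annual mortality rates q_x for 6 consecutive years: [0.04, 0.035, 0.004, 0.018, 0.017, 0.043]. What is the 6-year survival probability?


p_k = 1 - q_k for each year
Survival = product of (1 - q_k)
= 0.96 * 0.965 * 0.996 * 0.982 * 0.983 * 0.957
= 0.8524


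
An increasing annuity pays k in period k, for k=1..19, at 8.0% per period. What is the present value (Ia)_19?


(Ia)_n = sum_{k=1}^{n} k * v^k, v = 1/(1+i)
v = 0.925926
Sum computed term by term:
(Ia)_19 = 74.617


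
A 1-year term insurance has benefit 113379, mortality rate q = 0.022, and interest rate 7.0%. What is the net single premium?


NSP = benefit * q * v
v = 1/(1+i) = 0.934579
NSP = 113379 * 0.022 * 0.934579
= 2331.157


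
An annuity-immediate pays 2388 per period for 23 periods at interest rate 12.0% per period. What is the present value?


PV = PMT * (1 - (1+i)^(-n)) / i
= 2388 * (1 - (1+0.12)^(-23)) / 0.12
= 2388 * (1 - 0.073788) / 0.12
= 2388 * 7.718434
= 18431.6197


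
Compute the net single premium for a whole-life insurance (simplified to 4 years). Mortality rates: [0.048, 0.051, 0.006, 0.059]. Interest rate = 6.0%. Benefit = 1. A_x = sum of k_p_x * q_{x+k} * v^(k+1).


v = 0.943396
Year 0: k_p_x=1.0, q=0.048, term=0.045283
Year 1: k_p_x=0.952, q=0.051, term=0.043211
Year 2: k_p_x=0.903448, q=0.006, term=0.004551
Year 3: k_p_x=0.898027, q=0.059, term=0.041968
A_x = 0.135


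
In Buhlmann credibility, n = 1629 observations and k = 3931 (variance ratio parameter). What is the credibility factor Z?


Z = n / (n + k)
= 1629 / (1629 + 3931)
= 1629 / 5560
= 0.293


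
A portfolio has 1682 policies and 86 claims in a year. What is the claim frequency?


frequency = claims / policies
= 86 / 1682
= 0.0511


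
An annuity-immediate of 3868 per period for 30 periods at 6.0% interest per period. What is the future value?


FV = PMT * ((1+i)^n - 1) / i
= 3868 * ((1.06)^30 - 1) / 0.06
= 3868 * (5.743491 - 1) / 0.06
= 305797.0643


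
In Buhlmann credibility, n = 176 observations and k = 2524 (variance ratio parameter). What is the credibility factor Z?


Z = n / (n + k)
= 176 / (176 + 2524)
= 176 / 2700
= 0.0652


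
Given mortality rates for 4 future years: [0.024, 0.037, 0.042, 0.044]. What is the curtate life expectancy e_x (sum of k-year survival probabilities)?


e_x = sum_{k=1}^{n} k_p_x
k_p_x values:
  1_p_x = 0.976
  2_p_x = 0.939888
  3_p_x = 0.900413
  4_p_x = 0.860795
e_x = 3.6771


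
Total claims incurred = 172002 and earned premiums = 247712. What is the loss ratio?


Loss ratio = claims / premiums
= 172002 / 247712
= 0.6944


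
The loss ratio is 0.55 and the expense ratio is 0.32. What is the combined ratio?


Combined ratio = loss ratio + expense ratio
= 0.55 + 0.32
= 0.87


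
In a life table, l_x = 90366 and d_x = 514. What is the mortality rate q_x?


q_x = d_x / l_x
= 514 / 90366
= 0.0057


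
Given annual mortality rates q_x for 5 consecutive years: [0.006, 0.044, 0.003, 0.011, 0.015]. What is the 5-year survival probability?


p_k = 1 - q_k for each year
Survival = product of (1 - q_k)
= 0.994 * 0.956 * 0.997 * 0.989 * 0.985
= 0.9229


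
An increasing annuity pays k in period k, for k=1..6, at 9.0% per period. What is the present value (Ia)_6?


(Ia)_n = sum_{k=1}^{n} k * v^k, v = 1/(1+i)
v = 0.917431
Sum computed term by term:
(Ia)_6 = 14.5783


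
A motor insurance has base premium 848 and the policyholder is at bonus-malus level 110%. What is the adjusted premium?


adjusted = base * BM_level / 100
= 848 * 110 / 100
= 848 * 1.1
= 932.8


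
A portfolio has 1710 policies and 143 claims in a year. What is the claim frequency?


frequency = claims / policies
= 143 / 1710
= 0.0836


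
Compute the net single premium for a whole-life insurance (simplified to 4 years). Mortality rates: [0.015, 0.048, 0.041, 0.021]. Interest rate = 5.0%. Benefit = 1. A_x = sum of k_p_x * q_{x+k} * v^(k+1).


v = 0.952381
Year 0: k_p_x=1.0, q=0.015, term=0.014286
Year 1: k_p_x=0.985, q=0.048, term=0.042884
Year 2: k_p_x=0.93772, q=0.041, term=0.033212
Year 3: k_p_x=0.899273, q=0.021, term=0.015537
A_x = 0.1059


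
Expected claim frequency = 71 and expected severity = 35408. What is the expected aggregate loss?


E[S] = E[N] * E[X]
= 71 * 35408
= 2.5140e+06


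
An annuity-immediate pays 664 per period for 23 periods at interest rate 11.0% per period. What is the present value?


PV = PMT * (1 - (1+i)^(-n)) / i
= 664 * (1 - (1+0.11)^(-23)) / 0.11
= 664 * (1 - 0.090693) / 0.11
= 664 * 8.266432
= 5488.9106


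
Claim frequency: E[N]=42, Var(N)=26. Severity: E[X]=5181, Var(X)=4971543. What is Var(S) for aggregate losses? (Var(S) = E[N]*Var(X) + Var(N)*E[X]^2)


Var(S) = E[N]*Var(X) + Var(N)*E[X]^2
= 42*4971543 + 26*5181^2
= 208804806 + 697911786
= 9.0672e+08


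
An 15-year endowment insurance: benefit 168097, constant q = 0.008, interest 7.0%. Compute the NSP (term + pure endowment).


Term component = 11701.1772
Pure endowment = 15_p_x * v^15 * benefit = 0.886493 * 0.362446 * 168097 = 54010.5226
NSP = 65711.6998


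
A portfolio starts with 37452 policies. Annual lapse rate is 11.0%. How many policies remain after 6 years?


remaining = initial * (1 - lapse)^years
= 37452 * (1 - 0.11)^6
= 37452 * 0.496981
= 18612.9433


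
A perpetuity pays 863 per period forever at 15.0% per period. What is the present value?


PV = PMT / i
= 863 / 0.15
= 5753.3333


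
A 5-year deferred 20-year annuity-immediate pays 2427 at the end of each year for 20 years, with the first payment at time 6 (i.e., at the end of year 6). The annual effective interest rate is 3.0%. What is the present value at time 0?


PV at time 5 of the 20-year annuity-immediate:
a_n = 2427 * (1-(1+0.03)^(-20))/0.03 = 36107.6315
Discount back 5 years to time 0:
PV = 36107.6315 * (1+0.03)^(-5)
= 36107.6315 * 0.862609
= 31146.7601


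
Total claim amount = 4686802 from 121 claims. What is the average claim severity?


severity = total / number
= 4686802 / 121
= 38733.9008


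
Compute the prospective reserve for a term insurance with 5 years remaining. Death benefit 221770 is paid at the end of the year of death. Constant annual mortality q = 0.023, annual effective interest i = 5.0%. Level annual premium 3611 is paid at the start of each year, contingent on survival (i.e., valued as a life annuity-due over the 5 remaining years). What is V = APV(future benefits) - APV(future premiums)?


v = 1/(1+i) = 0.952381
APV(future benefits) per unit = sum_{k=0}^{4} k_p_x * q * v^(k+1) = 0.095317
APV(future benefits) = 221770 * 0.095317 = 21138.5112
Life annuity-due factor ä_{x:5} = sum_{k=0}^{4} k_p_x * v^k = 4.351441
APV(future premiums) = 3611 * 4.351441 = 15713.0521
V = 21138.5112 - 15713.0521
= 5425.4591


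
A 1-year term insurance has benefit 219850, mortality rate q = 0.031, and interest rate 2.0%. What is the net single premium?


NSP = benefit * q * v
v = 1/(1+i) = 0.980392
NSP = 219850 * 0.031 * 0.980392
= 6681.7157


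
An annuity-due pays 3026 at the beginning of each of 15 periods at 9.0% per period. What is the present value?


PV_due = PMT * (1-(1+i)^(-n))/i * (1+i)
PV_immediate = 24391.6432
PV_due = 24391.6432 * 1.09
= 26586.8911


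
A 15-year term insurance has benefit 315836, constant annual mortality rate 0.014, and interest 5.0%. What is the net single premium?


NSP = benefit * sum_{k=0}^{n-1} k_p_x * q * v^(k+1)
With constant q=0.014, v=0.952381
Sum = 0.133585
NSP = 315836 * 0.133585
= 42190.8809


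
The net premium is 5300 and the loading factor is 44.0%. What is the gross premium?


Gross = net * (1 + loading)
= 5300 * (1 + 0.44)
= 5300 * 1.44
= 7632.0


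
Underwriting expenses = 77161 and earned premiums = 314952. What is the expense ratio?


Expense ratio = expenses / premiums
= 77161 / 314952
= 0.245


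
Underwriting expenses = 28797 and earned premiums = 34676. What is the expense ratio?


Expense ratio = expenses / premiums
= 28797 / 34676
= 0.8305


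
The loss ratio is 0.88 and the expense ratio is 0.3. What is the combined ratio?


Combined ratio = loss ratio + expense ratio
= 0.88 + 0.3
= 1.18


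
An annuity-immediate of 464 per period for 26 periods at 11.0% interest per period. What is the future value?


FV = PMT * ((1+i)^n - 1) / i
= 464 * ((1.11)^26 - 1) / 0.11
= 464 * (15.079865 - 1) / 0.11
= 59391.4298


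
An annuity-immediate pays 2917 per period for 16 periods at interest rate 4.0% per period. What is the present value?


PV = PMT * (1 - (1+i)^(-n)) / i
= 2917 * (1 - (1+0.04)^(-16)) / 0.04
= 2917 * (1 - 0.533908) / 0.04
= 2917 * 11.652296
= 33989.7463


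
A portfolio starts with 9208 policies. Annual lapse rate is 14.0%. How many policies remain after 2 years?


remaining = initial * (1 - lapse)^years
= 9208 * (1 - 0.14)^2
= 9208 * 0.7396
= 6810.2368


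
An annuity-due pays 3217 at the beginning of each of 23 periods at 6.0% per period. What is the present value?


PV_due = PMT * (1-(1+i)^(-n))/i * (1+i)
PV_immediate = 39579.9702
PV_due = 39579.9702 * 1.06
= 41954.7684


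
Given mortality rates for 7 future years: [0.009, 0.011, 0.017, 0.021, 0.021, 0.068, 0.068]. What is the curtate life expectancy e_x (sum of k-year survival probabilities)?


e_x = sum_{k=1}^{n} k_p_x
k_p_x values:
  1_p_x = 0.991
  2_p_x = 0.980099
  3_p_x = 0.963437
  4_p_x = 0.943205
  5_p_x = 0.923398
  6_p_x = 0.860607
  7_p_x = 0.802086
e_x = 6.4638


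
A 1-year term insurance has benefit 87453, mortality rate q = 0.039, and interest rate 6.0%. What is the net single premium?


NSP = benefit * q * v
v = 1/(1+i) = 0.943396
NSP = 87453 * 0.039 * 0.943396
= 3217.6104


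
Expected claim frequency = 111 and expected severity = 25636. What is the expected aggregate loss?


E[S] = E[N] * E[X]
= 111 * 25636
= 2.8456e+06


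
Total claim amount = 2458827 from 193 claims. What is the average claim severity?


severity = total / number
= 2458827 / 193
= 12740.0363


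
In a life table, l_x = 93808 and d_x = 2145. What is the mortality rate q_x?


q_x = d_x / l_x
= 2145 / 93808
= 0.0229


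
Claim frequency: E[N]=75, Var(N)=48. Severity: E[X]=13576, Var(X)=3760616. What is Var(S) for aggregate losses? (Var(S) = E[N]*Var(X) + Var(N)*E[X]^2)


Var(S) = E[N]*Var(X) + Var(N)*E[X]^2
= 75*3760616 + 48*13576^2
= 282046200 + 8846773248
= 9.1288e+09


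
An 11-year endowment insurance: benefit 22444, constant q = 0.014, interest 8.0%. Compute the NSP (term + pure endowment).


Term component = 2115.0434
Pure endowment = 11_p_x * v^11 * benefit = 0.85634 * 0.428883 * 22444 = 8242.9946
NSP = 10358.0379


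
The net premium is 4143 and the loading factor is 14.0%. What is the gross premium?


Gross = net * (1 + loading)
= 4143 * (1 + 0.14)
= 4143 * 1.14
= 4723.02


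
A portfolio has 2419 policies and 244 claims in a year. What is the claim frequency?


frequency = claims / policies
= 244 / 2419
= 0.1009


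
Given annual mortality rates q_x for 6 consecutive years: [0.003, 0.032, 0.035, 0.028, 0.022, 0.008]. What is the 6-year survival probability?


p_k = 1 - q_k for each year
Survival = product of (1 - q_k)
= 0.997 * 0.968 * 0.965 * 0.972 * 0.978 * 0.992
= 0.8782


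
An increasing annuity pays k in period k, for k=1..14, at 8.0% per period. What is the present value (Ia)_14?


(Ia)_n = sum_{k=1}^{n} k * v^k, v = 1/(1+i)
v = 0.925926
Sum computed term by term:
(Ia)_14 = 51.7165


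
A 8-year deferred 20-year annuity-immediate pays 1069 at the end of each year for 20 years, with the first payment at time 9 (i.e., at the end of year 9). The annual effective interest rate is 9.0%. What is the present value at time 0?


PV at time 8 of the 20-year annuity-immediate:
a_n = 1069 * (1-(1+0.09)^(-20))/0.09 = 9758.4153
Discount back 8 years to time 0:
PV = 9758.4153 * (1+0.09)^(-8)
= 9758.4153 * 0.501866
= 4897.4196


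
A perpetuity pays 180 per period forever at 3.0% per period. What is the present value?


PV = PMT / i
= 180 / 0.03
= 6000.0


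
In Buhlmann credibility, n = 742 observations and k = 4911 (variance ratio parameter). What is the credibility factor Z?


Z = n / (n + k)
= 742 / (742 + 4911)
= 742 / 5653
= 0.1313


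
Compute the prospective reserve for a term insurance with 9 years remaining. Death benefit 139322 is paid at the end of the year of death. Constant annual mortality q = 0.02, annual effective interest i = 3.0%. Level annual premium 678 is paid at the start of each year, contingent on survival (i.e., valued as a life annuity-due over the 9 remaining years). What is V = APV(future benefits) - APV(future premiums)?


v = 1/(1+i) = 0.970874
APV(future benefits) per unit = sum_{k=0}^{8} k_p_x * q * v^(k+1) = 0.144401
APV(future benefits) = 139322 * 0.144401 = 20118.1951
Life annuity-due factor ä_{x:9} = sum_{k=0}^{8} k_p_x * v^k = 7.436636
APV(future premiums) = 678 * 7.436636 = 5042.0394
V = 20118.1951 - 5042.0394
= 15076.1557
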